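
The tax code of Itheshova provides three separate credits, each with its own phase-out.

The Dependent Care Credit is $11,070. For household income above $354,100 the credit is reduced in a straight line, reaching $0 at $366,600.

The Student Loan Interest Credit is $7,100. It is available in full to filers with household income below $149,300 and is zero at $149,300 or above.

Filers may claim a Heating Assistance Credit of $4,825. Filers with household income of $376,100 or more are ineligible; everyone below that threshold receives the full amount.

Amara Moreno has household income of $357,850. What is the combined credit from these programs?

Dependent Care Credit: $357,850 is $3,750 into a $12,500 phase-out range, leaving 8,750/12,500 of the credit: $11,070 × 8,750/12,500 = $7,749.
Student Loan Interest Credit: $357,850 meets or exceeds the $149,300 cutoff, so the credit is $0.
Heating Assistance Credit: $357,850 is below the $376,100 cutoff, so the full $4,825 applies.
Total: $7,749 + $0 + $4,825 = $12,574.

$12,574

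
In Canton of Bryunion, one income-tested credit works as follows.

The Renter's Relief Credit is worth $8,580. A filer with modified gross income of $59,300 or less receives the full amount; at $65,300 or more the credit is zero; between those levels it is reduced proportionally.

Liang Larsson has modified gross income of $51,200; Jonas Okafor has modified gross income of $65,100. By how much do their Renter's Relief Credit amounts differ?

$8,294

Liang ($51,200): Renter's Relief Credit: $51,200 is at or below the $59,300 threshold, so the full $8,580 applies.
Jonas ($65,100): Renter's Relief Credit: $65,100 is $5,800 into a $6,000 phase-out range, leaving 200/6,000 of the credit: $8,580 × 200/6,000 = $286.
Difference: |$8,580 − $286| = $8,294.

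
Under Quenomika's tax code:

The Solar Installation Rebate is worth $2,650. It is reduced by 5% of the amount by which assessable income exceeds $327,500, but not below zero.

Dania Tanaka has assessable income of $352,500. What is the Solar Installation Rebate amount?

Solar Installation Rebate: 5% of the $25,000 excess over $327,500 is $1,250; credit = $2,650 − $1,250 = $1,400.

$1,400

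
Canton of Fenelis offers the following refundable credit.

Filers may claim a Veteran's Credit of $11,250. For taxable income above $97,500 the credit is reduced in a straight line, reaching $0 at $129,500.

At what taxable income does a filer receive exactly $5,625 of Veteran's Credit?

$5,625 is 5,625/11,250 of the full $11,250, so 5,625/11,250 of the $32,000 range has been used: income = $97,500 + $32,000 × 5,625/11,250 = $113,500.

$113,500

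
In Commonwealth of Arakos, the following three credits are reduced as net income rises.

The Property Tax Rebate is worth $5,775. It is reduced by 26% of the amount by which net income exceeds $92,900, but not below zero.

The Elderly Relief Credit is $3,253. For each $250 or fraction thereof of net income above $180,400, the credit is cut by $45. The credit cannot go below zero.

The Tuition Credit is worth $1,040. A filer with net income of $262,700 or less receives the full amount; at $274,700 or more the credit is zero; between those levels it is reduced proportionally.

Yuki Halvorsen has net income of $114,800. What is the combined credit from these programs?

Property Tax Rebate: 26% of the $21,900 excess over $92,900 is $5,694; credit = $5,775 − $5,694 = $81.
Elderly Relief Credit: $114,800 is at or below the $180,400 threshold, so the full $3,253 applies.
Tuition Credit: $114,800 is at or below the $262,700 threshold, so the full $1,040 applies.
Total: $81 + $3,253 + $1,040 = $4,374.

$4,374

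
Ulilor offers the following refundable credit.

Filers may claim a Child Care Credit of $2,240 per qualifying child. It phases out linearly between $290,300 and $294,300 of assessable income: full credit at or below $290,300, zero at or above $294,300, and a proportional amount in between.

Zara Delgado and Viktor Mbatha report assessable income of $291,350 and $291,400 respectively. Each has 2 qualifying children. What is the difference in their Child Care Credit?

Zara ($291,350): Child Care Credit: base = 2 × $2,240 = $4,480. $291,350 is $1,050 into a $4,000 phase-out range, leaving 2,950/4,000 of the credit: $4,480 × 2,950/4,000 = $3,304.
Viktor ($291,400): Child Care Credit: base = 2 × $2,240 = $4,480. $291,400 is $1,100 into a $4,000 phase-out range, leaving 2,900/4,000 of the credit: $4,480 × 2,900/4,000 = $3,248.
Difference: |$3,304 − $3,248| = $56.

$56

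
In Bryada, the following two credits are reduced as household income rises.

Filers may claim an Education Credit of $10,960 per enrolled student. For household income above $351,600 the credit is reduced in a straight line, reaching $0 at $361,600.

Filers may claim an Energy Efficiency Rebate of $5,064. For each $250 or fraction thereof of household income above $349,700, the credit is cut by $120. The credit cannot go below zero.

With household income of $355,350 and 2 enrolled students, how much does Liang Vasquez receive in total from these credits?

$16,004

Education Credit: base = 2 × $10,960 = $21,920. $355,350 is $3,750 into a $10,000 phase-out range, leaving 6,250/10,000 of the credit: $21,920 × 6,250/10,000 = $13,700.
Energy Efficiency Rebate: income exceeds $349,700 by $5,650, which is 23 full-or-partial $250 increments; reduction = 23 × $120 = $2,760, leaving $2,304.
Total: $13,700 + $2,304 = $16,004.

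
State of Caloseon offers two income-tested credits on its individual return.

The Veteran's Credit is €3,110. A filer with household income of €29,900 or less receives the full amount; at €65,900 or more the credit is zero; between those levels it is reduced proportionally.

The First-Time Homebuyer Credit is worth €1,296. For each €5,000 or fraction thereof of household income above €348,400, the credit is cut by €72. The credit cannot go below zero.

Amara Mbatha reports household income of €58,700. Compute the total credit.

€1,918

Veteran's Credit: €58,700 is €28,800 into a €36,000 phase-out range, leaving 7,200/36,000 of the credit: €3,110 × 7,200/36,000 = €622.
First-Time Homebuyer Credit: €58,700 is at or below the €348,400 threshold, so the full €1,296 applies.
Total: €622 + €1,296 = €1,918.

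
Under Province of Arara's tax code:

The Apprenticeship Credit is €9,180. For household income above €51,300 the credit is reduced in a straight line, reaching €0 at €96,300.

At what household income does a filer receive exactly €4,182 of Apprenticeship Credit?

€4,182 is 4,182/9,180 of the full €9,180, so 4,998/9,180 of the €45,000 range has been used: income = €51,300 + €45,000 × 4,998/9,180 = €75,800.

€75,800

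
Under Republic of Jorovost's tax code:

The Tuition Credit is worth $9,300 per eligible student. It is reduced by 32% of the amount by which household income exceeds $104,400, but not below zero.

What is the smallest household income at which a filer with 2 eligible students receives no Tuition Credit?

Full credit = 2 × $9,300 = $18,600.
The credit falls by 32% of each dollar above $104,400, so it reaches zero when the excess is $18,600 / 32% = $58,125: income = $104,400 + $58,125 = $162,525.

$162,525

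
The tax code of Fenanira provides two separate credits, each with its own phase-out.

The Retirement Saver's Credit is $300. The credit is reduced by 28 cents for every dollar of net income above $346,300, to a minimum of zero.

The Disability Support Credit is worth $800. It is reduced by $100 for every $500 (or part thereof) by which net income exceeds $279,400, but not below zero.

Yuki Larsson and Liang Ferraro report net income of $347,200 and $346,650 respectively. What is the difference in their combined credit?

$154

Yuki ($347,200): Retirement Saver's Credit: 28% of the $900 excess over $346,300 is $252; credit = $300 − $252 = $48. Disability Support Credit: income exceeds $279,400 by $67,800 → 136 increments × $100 = $13,600 ≥ base, so the credit is $0. total $48 + $0 = $48
Liang ($346,650): Retirement Saver's Credit: 28% of the $350 excess over $346,300 is $98; credit = $300 − $98 = $202. Disability Support Credit: income exceeds $279,400 by $67,250 → 135 increments × $100 = $13,500 ≥ base, so the credit is $0. total $202 + $0 = $202
Difference: |$48 − $202| = $154.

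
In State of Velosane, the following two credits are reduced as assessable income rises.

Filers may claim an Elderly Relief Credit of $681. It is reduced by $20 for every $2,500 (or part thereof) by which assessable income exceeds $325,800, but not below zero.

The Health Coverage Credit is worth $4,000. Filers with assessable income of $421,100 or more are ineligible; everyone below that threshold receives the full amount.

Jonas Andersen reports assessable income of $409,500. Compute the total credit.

Elderly Relief Credit: income exceeds $325,800 by $83,700, which is 34 full-or-partial $2,500 increments; reduction = 34 × $20 = $680, leaving $1.
Health Coverage Credit: $409,500 is below the $421,100 cutoff, so the full $4,000 applies.
Total: $1 + $4,000 = $4,001.

$4,001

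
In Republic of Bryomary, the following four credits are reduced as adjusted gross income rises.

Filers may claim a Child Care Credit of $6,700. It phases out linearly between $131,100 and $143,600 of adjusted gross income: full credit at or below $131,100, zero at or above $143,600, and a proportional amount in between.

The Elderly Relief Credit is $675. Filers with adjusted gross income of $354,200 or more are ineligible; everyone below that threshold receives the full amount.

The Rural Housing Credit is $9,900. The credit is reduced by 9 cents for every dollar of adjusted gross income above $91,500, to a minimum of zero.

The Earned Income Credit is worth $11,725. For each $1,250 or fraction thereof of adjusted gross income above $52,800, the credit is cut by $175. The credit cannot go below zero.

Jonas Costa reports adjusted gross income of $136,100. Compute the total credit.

Child Care Credit: $136,100 is $5,000 into a $12,500 phase-out range, leaving 7,500/12,500 of the credit: $6,700 × 7,500/12,500 = $4,020.
Elderly Relief Credit: $136,100 is below the $354,200 cutoff, so the full $675 applies.
Rural Housing Credit: 9% of the $44,600 excess over $91,500 is $4,014; credit = $9,900 − $4,014 = $5,886.
Earned Income Credit: income exceeds $52,800 by $83,300 → 67 increments × $175 = $11,725 ≥ base, so the credit is $0.
Total: $4,020 + $675 + $5,886 + $0 = $10,581.

$10,581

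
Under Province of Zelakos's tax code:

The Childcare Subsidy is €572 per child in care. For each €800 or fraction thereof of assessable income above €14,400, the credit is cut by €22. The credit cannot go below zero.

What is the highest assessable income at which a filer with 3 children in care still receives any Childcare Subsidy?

€76,000

Full credit = 3 × €572 = €1,716.
After 77 increments the reduction is 77 × €22 = €1,694, leaving €22; one more increment wipes it out. Increment 77 ends at excess 77 × €800 = €61,600, so the highest qualifying income is €14,400 + €61,600 = €76,000.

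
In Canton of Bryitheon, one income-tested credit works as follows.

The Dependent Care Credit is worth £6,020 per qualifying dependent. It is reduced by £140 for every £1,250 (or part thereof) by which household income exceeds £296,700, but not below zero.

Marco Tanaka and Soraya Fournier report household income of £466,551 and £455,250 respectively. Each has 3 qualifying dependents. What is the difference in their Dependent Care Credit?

Marco (£466,551): Dependent Care Credit: base = 3 × £6,020 = £18,060. income exceeds £296,700 by £169,851 → 136 increments × £140 = £19,040 ≥ base, so the credit is £0.
Soraya (£455,250): Dependent Care Credit: base = 3 × £6,020 = £18,060. income exceeds £296,700 by £158,550, which is 127 full-or-partial £1,250 increments; reduction = 127 × £140 = £17,780, leaving £280.
Difference: |£0 − £280| = £280.

£280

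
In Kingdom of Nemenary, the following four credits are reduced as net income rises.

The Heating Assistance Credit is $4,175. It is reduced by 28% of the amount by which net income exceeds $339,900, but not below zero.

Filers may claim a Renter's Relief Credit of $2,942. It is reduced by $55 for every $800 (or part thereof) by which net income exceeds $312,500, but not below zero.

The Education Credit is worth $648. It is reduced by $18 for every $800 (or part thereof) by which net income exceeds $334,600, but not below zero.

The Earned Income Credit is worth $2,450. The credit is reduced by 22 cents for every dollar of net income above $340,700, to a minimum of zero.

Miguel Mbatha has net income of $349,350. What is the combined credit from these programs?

$2,739

Heating Assistance Credit: 28% of the $9,450 excess over $339,900 is $2,646; credit = $4,175 − $2,646 = $1,529.
Renter's Relief Credit: income exceeds $312,500 by $36,850, which is 47 full-or-partial $800 increments; reduction = 47 × $55 = $2,585, leaving $357.
Education Credit: income exceeds $334,600 by $14,750, which is 19 full-or-partial $800 increments; reduction = 19 × $18 = $342, leaving $306.
Earned Income Credit: 22% of the $8,650 excess over $340,700 is $1,903; credit = $2,450 − $1,903 = $547.
Total: $1,529 + $357 + $306 + $547 = $2,739.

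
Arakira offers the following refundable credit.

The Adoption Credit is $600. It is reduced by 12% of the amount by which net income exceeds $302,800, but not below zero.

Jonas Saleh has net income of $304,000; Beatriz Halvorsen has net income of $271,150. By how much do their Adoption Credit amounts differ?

$144

Jonas ($304,000): Adoption Credit: 12% of the $1,200 excess over $302,800 is $144; credit = $600 − $144 = $456.
Beatriz ($271,150): Adoption Credit: $271,150 is at or below the $302,800 threshold, so the full $600 applies.
Difference: |$456 − $600| = $144.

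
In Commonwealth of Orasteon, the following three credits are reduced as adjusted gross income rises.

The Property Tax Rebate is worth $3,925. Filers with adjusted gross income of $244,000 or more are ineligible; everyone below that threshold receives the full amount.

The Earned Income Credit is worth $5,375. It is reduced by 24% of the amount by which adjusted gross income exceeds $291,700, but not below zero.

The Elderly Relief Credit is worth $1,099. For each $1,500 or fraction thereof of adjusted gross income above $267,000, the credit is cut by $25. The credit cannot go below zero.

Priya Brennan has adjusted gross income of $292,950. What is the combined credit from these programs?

Property Tax Rebate: $292,950 meets or exceeds the $244,000 cutoff, so the credit is $0.
Earned Income Credit: 24% of the $1,250 excess over $291,700 is $300; credit = $5,375 − $300 = $5,075.
Elderly Relief Credit: income exceeds $267,000 by $25,950, which is 18 full-or-partial $1,500 increments; reduction = 18 × $25 = $450, leaving $649.
Total: $0 + $5,075 + $649 = $5,724.

$5,724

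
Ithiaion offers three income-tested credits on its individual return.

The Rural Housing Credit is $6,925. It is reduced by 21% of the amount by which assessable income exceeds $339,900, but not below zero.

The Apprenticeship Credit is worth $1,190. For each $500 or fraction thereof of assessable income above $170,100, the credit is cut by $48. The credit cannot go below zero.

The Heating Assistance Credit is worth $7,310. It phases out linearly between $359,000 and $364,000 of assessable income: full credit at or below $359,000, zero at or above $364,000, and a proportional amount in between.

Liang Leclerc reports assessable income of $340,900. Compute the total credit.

Rural Housing Credit: 21% of the $1,000 excess over $339,900 is $210; credit = $6,925 − $210 = $6,715.
Apprenticeship Credit: income exceeds $170,100 by $170,800 → 342 increments × $48 = $16,416 ≥ base, so the credit is $0.
Heating Assistance Credit: $340,900 is at or below the $359,000 threshold, so the full $7,310 applies.
Total: $6,715 + $0 + $7,310 = $14,025.

$14,025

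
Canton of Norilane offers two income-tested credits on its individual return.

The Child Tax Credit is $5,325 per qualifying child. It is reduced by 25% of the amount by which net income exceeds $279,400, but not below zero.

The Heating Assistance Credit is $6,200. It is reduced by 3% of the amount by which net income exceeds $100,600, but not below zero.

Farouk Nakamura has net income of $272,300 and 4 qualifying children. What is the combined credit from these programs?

$22,349

Child Tax Credit: base = 4 × $5,325 = $21,300. $272,300 is at or below the $279,400 threshold, so the full $21,300 applies.
Heating Assistance Credit: 3% of the $171,700 excess over $100,600 is $5,151; credit = $6,200 − $5,151 = $1,049.
Total: $21,300 + $1,049 = $22,349.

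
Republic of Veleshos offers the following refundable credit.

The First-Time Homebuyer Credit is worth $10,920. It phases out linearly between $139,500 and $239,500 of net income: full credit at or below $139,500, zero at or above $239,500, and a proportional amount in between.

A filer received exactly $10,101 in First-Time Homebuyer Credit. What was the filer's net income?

$147,000

$10,101 is 10,101/10,920 of the full $10,920, so 819/10,920 of the $100,000 range has been used: income = $139,500 + $100,000 × 819/10,920 = $147,000.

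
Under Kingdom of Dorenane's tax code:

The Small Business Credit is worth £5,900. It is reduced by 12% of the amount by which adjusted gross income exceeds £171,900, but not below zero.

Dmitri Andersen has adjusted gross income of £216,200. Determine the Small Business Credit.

Small Business Credit: 12% of the £44,300 excess over £171,900 is £5,316; credit = £5,900 − £5,316 = £584.

£584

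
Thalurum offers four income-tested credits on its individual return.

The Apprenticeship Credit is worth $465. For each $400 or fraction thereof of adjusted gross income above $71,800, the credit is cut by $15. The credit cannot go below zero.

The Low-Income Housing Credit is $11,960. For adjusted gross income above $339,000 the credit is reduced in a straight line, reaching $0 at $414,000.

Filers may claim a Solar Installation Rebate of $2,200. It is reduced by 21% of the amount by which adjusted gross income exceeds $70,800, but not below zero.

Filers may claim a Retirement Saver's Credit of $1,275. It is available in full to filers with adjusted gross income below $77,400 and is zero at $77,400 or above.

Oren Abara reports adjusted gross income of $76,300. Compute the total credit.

$14,565

Apprenticeship Credit: income exceeds $71,800 by $4,500, which is 12 full-or-partial $400 increments; reduction = 12 × $15 = $180, leaving $285.
Low-Income Housing Credit: $76,300 is at or below the $339,000 threshold, so the full $11,960 applies.
Solar Installation Rebate: 21% of the $5,500 excess over $70,800 is $1,155; credit = $2,200 − $1,155 = $1,045.
Retirement Saver's Credit: $76,300 is below the $77,400 cutoff, so the full $1,275 applies.
Total: $285 + $11,960 + $1,045 + $1,275 = $14,565.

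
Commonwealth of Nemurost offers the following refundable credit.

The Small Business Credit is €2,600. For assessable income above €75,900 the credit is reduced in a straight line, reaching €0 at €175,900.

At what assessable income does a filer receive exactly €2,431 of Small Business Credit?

€2,431 is 2,431/2,600 of the full €2,600, so 169/2,600 of the €100,000 range has been used: income = €75,900 + €100,000 × 169/2,600 = €82,400.

€82,400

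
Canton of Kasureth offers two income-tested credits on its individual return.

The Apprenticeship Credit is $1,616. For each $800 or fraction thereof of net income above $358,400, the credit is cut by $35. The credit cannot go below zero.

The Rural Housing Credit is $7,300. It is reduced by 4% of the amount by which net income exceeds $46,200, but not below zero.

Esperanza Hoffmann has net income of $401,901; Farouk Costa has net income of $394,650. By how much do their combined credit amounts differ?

$6

Esperanza ($401,901): Apprenticeship Credit: income exceeds $358,400 by $43,501 → 55 increments × $35 = $1,925 ≥ base, so the credit is $0. Rural Housing Credit: 4% of the $355,701 excess over $46,200 is $14,228.04 ≥ base, so the credit is $0. total $0 + $0 = $0
Farouk ($394,650): Apprenticeship Credit: income exceeds $358,400 by $36,250, which is 46 full-or-partial $800 increments; reduction = 46 × $35 = $1,610, leaving $6. Rural Housing Credit: 4% of the $348,450 excess over $46,200 is $13,938 ≥ base, so the credit is $0. total $6 + $0 = $6
Difference: |$0 − $6| = $6.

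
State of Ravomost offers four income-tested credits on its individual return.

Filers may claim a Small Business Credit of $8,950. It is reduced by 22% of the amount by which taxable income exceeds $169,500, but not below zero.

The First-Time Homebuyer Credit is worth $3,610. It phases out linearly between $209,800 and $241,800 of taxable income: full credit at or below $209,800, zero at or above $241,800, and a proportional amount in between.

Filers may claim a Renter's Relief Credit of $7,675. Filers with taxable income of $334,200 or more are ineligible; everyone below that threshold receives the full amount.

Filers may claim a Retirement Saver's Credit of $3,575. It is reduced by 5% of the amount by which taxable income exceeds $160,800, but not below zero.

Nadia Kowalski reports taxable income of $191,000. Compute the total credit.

$17,570

Small Business Credit: 22% of the $21,500 excess over $169,500 is $4,730; credit = $8,950 − $4,730 = $4,220.
First-Time Homebuyer Credit: $191,000 is at or below the $209,800 threshold, so the full $3,610 applies.
Renter's Relief Credit: $191,000 is below the $334,200 cutoff, so the full $7,675 applies.
Retirement Saver's Credit: 5% of the $30,200 excess over $160,800 is $1,510; credit = $3,575 − $1,510 = $2,065.
Total: $4,220 + $3,610 + $7,675 + $2,065 = $17,570.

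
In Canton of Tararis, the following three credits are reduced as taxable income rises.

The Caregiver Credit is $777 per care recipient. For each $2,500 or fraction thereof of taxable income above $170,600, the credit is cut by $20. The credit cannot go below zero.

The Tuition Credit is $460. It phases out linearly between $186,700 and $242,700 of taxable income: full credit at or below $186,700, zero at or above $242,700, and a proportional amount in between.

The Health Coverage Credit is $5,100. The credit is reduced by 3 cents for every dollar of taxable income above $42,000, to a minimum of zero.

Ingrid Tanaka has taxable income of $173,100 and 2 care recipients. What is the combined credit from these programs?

Caregiver Credit: base = 2 × $777 = $1,554. income exceeds $170,600 by $2,500, which is 1 full-or-partial $2,500 increment; reduction = 1 × $20 = $20, leaving $1,534.
Tuition Credit: $173,100 is at or below the $186,700 threshold, so the full $460 applies.
Health Coverage Credit: 3% of the $131,100 excess over $42,000 is $3,933; credit = $5,100 − $3,933 = $1,167.
Total: $1,534 + $460 + $1,167 = $3,161.

$3,161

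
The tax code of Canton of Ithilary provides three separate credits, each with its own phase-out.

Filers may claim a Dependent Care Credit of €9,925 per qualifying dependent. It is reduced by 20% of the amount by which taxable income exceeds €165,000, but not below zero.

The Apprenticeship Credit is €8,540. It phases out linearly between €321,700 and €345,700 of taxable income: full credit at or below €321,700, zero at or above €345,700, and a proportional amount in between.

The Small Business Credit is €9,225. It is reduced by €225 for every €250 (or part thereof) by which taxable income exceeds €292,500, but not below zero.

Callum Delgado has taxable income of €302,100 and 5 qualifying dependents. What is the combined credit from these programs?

€31,195

Dependent Care Credit: base = 5 × €9,925 = €49,625. 20% of the €137,100 excess over €165,000 is €27,420; credit = €49,625 − €27,420 = €22,205.
Apprenticeship Credit: €302,100 is at or below the €321,700 threshold, so the full €8,540 applies.
Small Business Credit: income exceeds €292,500 by €9,600, which is 39 full-or-partial €250 increments; reduction = 39 × €225 = €8,775, leaving €450.
Total: €22,205 + €8,540 + €450 = €31,195.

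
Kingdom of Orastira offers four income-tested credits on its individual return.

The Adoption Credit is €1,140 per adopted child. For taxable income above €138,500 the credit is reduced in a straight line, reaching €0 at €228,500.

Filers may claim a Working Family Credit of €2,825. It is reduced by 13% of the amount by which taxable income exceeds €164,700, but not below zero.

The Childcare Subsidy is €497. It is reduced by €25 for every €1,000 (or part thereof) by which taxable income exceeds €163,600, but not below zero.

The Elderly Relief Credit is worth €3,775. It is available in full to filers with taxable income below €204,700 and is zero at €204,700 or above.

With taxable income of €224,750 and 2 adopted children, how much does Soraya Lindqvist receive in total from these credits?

€95

Adoption Credit: base = 2 × €1,140 = €2,280. €224,750 is €86,250 into a €90,000 phase-out range, leaving 3,750/90,000 of the credit: €2,280 × 3,750/90,000 = €95.
Working Family Credit: 13% of the €60,050 excess over €164,700 is €7,806.50 ≥ base, so the credit is €0.
Childcare Subsidy: income exceeds €163,600 by €61,150 → 62 increments × €25 = €1,550 ≥ base, so the credit is €0.
Elderly Relief Credit: €224,750 meets or exceeds the €204,700 cutoff, so the credit is €0.
Total: €95 + €0 + €0 + €0 = €95.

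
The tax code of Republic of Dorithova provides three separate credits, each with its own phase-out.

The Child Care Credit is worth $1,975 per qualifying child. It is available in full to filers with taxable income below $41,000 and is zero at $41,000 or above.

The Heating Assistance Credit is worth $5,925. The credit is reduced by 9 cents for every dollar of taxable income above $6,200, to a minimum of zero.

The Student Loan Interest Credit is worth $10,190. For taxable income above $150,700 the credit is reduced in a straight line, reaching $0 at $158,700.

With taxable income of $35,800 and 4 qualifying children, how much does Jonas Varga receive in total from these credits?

$21,351

Child Care Credit: base = 4 × $1,975 = $7,900. $35,800 is below the $41,000 cutoff, so the full $7,900 applies.
Heating Assistance Credit: 9% of the $29,600 excess over $6,200 is $2,664; credit = $5,925 − $2,664 = $3,261.
Student Loan Interest Credit: $35,800 is at or below the $150,700 threshold, so the full $10,190 applies.
Total: $7,900 + $3,261 + $10,190 = $21,351.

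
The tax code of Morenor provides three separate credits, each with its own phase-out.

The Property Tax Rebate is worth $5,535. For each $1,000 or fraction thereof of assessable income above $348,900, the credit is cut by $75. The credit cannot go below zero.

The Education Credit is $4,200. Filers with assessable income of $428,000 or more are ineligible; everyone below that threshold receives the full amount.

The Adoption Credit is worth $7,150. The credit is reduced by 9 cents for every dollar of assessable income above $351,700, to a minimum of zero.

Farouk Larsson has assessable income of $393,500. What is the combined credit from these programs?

Property Tax Rebate: income exceeds $348,900 by $44,600, which is 45 full-or-partial $1,000 increments; reduction = 45 × $75 = $3,375, leaving $2,160.
Education Credit: $393,500 is below the $428,000 cutoff, so the full $4,200 applies.
Adoption Credit: 9% of the $41,800 excess over $351,700 is $3,762; credit = $7,150 − $3,762 = $3,388.
Total: $2,160 + $4,200 + $3,388 = $9,748.

$9,748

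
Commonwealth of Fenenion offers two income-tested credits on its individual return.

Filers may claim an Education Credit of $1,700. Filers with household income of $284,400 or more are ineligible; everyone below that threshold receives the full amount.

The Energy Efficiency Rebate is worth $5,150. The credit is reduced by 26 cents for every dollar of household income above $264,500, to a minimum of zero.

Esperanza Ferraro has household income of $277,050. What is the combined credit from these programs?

Education Credit: $277,050 is below the $284,400 cutoff, so the full $1,700 applies.
Energy Efficiency Rebate: 26% of the $12,550 excess over $264,500 is $3,263; credit = $5,150 − $3,263 = $1,887.
Total: $1,700 + $1,887 = $3,587.

$3,587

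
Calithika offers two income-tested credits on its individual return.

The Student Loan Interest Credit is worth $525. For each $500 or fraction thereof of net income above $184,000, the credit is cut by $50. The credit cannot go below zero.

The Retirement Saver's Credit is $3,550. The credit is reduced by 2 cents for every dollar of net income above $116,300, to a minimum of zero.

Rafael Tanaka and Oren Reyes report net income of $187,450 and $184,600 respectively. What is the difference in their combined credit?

Rafael ($187,450): Student Loan Interest Credit: income exceeds $184,000 by $3,450, which is 7 full-or-partial $500 increments; reduction = 7 × $50 = $350, leaving $175. Retirement Saver's Credit: 2% of the $71,150 excess over $116,300 is $1,423; credit = $3,550 − $1,423 = $2,127. total $175 + $2,127 = $2,302
Oren ($184,600): Student Loan Interest Credit: income exceeds $184,000 by $600, which is 2 full-or-partial $500 increments; reduction = 2 × $50 = $100, leaving $425. Retirement Saver's Credit: 2% of the $68,300 excess over $116,300 is $1,366; credit = $3,550 − $1,366 = $2,184. total $425 + $2,184 = $2,609
Difference: |$2,302 − $2,609| = $307.

$307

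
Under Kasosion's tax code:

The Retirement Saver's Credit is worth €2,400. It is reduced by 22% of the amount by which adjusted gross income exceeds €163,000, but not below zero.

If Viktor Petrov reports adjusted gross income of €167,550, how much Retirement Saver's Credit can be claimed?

Retirement Saver's Credit: 22% of the €4,550 excess over €163,000 is €1,001; credit = €2,400 − €1,001 = €1,399.

€1,399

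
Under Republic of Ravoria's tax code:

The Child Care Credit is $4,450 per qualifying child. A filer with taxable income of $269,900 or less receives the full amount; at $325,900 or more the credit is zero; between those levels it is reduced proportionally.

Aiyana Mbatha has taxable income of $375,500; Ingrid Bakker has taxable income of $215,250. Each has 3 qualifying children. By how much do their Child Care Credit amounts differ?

$13,350

Aiyana ($375,500): Child Care Credit: base = 3 × $4,450 = $13,350. $375,500 is at or above $325,900, so the credit is $0.
Ingrid ($215,250): Child Care Credit: base = 3 × $4,450 = $13,350. $215,250 is at or below the $269,900 threshold, so the full $13,350 applies.
Difference: |$0 − $13,350| = $13,350.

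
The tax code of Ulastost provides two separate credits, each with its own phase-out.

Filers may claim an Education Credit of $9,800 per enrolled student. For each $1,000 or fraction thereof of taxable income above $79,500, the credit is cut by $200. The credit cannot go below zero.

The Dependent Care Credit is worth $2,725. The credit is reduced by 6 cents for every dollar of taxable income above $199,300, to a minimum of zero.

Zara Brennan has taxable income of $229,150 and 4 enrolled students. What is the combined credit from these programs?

Education Credit: base = 4 × $9,800 = $39,200. income exceeds $79,500 by $149,650, which is 150 full-or-partial $1,000 increments; reduction = 150 × $200 = $30,000, leaving $9,200.
Dependent Care Credit: 6% of the $29,850 excess over $199,300 is $1,791; credit = $2,725 − $1,791 = $934.
Total: $9,200 + $934 = $10,134.

$10,134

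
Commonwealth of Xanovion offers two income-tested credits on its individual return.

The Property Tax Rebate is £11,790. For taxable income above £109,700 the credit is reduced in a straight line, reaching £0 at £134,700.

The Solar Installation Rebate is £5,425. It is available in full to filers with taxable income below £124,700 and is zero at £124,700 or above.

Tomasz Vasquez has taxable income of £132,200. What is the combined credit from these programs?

Property Tax Rebate: £132,200 is £22,500 into a £25,000 phase-out range, leaving 2,500/25,000 of the credit: £11,790 × 2,500/25,000 = £1,179.
Solar Installation Rebate: £132,200 meets or exceeds the £124,700 cutoff, so the credit is £0.
Total: £1,179 + £0 = £1,179.

£1,179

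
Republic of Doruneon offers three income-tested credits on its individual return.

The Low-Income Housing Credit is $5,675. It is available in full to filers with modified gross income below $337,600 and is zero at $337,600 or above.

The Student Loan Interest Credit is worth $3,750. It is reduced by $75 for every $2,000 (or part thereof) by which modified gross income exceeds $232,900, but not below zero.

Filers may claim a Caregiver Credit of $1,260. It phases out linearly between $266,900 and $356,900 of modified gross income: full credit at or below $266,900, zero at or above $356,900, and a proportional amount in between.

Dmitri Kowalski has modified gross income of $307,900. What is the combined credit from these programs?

$7,261

Low-Income Housing Credit: $307,900 is below the $337,600 cutoff, so the full $5,675 applies.
Student Loan Interest Credit: income exceeds $232,900 by $75,000, which is 38 full-or-partial $2,000 increments; reduction = 38 × $75 = $2,850, leaving $900.
Caregiver Credit: $307,900 is $41,000 into a $90,000 phase-out range, leaving 49,000/90,000 of the credit: $1,260 × 49,000/90,000 = $686.
Total: $5,675 + $900 + $686 = $7,261.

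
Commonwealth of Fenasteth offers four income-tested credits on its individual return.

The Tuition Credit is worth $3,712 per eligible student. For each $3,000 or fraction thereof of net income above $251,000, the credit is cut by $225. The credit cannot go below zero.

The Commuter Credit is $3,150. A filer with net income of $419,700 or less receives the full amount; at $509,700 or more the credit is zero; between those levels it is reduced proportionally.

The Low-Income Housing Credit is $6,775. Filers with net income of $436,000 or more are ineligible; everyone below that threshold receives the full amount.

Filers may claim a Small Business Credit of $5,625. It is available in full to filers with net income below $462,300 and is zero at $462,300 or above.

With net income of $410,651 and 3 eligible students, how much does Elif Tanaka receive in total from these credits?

$15,550

Tuition Credit: base = 3 × $3,712 = $11,136. income exceeds $251,000 by $159,651 → 54 increments × $225 = $12,150 ≥ base, so the credit is $0.
Commuter Credit: $410,651 is at or below the $419,700 threshold, so the full $3,150 applies.
Low-Income Housing Credit: $410,651 is below the $436,000 cutoff, so the full $6,775 applies.
Small Business Credit: $410,651 is below the $462,300 cutoff, so the full $5,625 applies.
Total: $0 + $3,150 + $6,775 + $5,625 = $15,550.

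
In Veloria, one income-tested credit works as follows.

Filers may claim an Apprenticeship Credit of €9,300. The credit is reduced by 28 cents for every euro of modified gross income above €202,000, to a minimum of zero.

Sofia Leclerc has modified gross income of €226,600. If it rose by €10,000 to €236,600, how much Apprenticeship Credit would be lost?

€2,412

At €226,600 — 28% of the €24,600 excess over €202,000 is €6,888; credit = €9,300 − €6,888 = €2,412.
At €236,600 — 28% of the €34,600 excess over €202,000 is €9,688 ≥ base, so the credit is €0.
Lost: €2,412 − €0 = €2,412.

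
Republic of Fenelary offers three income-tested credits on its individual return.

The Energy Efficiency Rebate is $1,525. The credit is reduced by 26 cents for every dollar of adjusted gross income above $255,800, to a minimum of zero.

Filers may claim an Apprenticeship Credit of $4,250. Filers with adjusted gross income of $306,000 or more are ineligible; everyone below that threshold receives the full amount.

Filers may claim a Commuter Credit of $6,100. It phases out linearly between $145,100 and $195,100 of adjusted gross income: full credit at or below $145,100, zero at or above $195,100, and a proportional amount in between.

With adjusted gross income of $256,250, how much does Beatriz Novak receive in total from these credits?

Energy Efficiency Rebate: 26% of the $450 excess over $255,800 is $117; credit = $1,525 − $117 = $1,408.
Apprenticeship Credit: $256,250 is below the $306,000 cutoff, so the full $4,250 applies.
Commuter Credit: $256,250 is at or above $195,100, so the credit is $0.
Total: $1,408 + $4,250 + $0 = $5,658.

$5,658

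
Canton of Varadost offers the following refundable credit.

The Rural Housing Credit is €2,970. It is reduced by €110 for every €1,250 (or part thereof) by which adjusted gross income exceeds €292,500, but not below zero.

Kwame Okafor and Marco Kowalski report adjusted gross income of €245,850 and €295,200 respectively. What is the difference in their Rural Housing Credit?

Kwame (€245,850): Rural Housing Credit: €245,850 is at or below the €292,500 threshold, so the full €2,970 applies.
Marco (€295,200): Rural Housing Credit: income exceeds €292,500 by €2,700, which is 3 full-or-partial €1,250 increments; reduction = 3 × €110 = €330, leaving €2,640.
Difference: |€2,970 − €2,640| = €330.

€330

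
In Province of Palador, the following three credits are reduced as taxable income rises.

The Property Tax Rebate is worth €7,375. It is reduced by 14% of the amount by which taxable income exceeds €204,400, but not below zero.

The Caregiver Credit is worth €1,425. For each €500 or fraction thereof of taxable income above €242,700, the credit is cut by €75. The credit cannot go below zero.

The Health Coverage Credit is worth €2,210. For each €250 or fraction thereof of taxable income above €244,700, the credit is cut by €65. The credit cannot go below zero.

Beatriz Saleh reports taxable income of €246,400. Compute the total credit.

€4,075

Property Tax Rebate: 14% of the €42,000 excess over €204,400 is €5,880; credit = €7,375 − €5,880 = €1,495.
Caregiver Credit: income exceeds €242,700 by €3,700, which is 8 full-or-partial €500 increments; reduction = 8 × €75 = €600, leaving €825.
Health Coverage Credit: income exceeds €244,700 by €1,700, which is 7 full-or-partial €250 increments; reduction = 7 × €65 = €455, leaving €1,755.
Total: €1,495 + €825 + €1,755 = €4,075.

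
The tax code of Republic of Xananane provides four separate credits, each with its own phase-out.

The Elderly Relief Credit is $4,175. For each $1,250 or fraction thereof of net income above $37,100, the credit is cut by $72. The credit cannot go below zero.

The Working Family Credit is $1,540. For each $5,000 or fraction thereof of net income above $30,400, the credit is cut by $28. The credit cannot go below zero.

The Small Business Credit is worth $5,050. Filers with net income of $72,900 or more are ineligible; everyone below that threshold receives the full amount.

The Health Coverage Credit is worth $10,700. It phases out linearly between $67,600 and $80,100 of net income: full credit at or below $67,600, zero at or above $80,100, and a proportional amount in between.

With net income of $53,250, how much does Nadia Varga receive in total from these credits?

Elderly Relief Credit: income exceeds $37,100 by $16,150, which is 13 full-or-partial $1,250 increments; reduction = 13 × $72 = $936, leaving $3,239.
Working Family Credit: income exceeds $30,400 by $22,850, which is 5 full-or-partial $5,000 increments; reduction = 5 × $28 = $140, leaving $1,400.
Small Business Credit: $53,250 is below the $72,900 cutoff, so the full $5,050 applies.
Health Coverage Credit: $53,250 is at or below the $67,600 threshold, so the full $10,700 applies.
Total: $3,239 + $1,400 + $5,050 + $10,700 = $20,389.

$20,389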